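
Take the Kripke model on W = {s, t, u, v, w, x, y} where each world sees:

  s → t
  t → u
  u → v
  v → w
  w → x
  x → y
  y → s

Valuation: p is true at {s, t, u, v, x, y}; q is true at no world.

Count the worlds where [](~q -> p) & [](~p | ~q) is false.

1

s: [](~q -> p) is T, [](~p | ~q) is T. ✓
t: [](~q -> p) is T, [](~p | ~q) is T. ✓
u: [](~q -> p) is T, [](~p | ~q) is T. ✓
v: [](~q -> p) is F, [](~p | ~q) is T. ✗
w: [](~q -> p) is T, [](~p | ~q) is T. ✓
x: [](~q -> p) is T, [](~p | ~q) is T. ✓
y: [](~q -> p) is T, [](~p | ~q) is T. ✓
Satisfying worlds: {s, t, u, w, x, y}.
So [](~q -> p) & [](~p | ~q) fails at the other 1 world.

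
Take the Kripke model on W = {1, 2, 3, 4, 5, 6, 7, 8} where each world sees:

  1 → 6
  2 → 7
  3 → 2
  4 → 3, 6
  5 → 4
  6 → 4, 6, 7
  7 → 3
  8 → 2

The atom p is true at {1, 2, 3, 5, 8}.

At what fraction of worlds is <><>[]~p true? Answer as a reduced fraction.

1: successors {6}; <>[]~p there: 6:T. ✓
2: successors {7}; <>[]~p there: 7:F. ✗
3: successors {2}; <>[]~p there: 2:F. ✗
4: successors {3, 6}; <>[]~p there: 3:T, 6:T. ✓
5: successors {4}; <>[]~p there: 4:T. ✓
6: successors {4, 6, 7}; <>[]~p there: 4:T, 6:T, 7:F. ✓
7: successors {3}; <>[]~p there: 3:T. ✓
8: successors {2}; <>[]~p there: 2:F. ✗
That's 5 of 8 worlds, so 5/8.

5/8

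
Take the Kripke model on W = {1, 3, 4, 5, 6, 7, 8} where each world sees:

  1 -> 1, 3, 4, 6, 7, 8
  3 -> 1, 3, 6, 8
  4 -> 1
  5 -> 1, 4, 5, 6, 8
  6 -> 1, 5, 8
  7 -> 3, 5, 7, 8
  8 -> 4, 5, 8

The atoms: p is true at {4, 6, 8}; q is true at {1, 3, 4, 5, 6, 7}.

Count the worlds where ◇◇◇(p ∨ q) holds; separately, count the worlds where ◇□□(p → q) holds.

For ◇◇◇(p ∨ q):
1: successors {1, 3, 4, 6, 7, 8}; ◇◇(p ∨ q) there: 1:T, 3:T, 4:T, 6:T, 7:T, 8:T. ✓
3: successors {1, 3, 6, 8}; ◇◇(p ∨ q) there: 1:T, 3:T, 6:T, 8:T. ✓
4: successors {1}; ◇◇(p ∨ q) there: 1:T. ✓
5: successors {1, 4, 5, 6, 8}; ◇◇(p ∨ q) there: 1:T, 4:T, 5:T, 6:T, 8:T. ✓
6: successors {1, 5, 8}; ◇◇(p ∨ q) there: 1:T, 5:T, 8:T. ✓
7: successors {3, 5, 7, 8}; ◇◇(p ∨ q) there: 3:T, 5:T, 7:T, 8:T. ✓
8: successors {4, 5, 8}; ◇◇(p ∨ q) there: 4:T, 5:T, 8:T. ✓
— 7 worlds.
For ◇□□(p → q):
1: successors {1, 3, 4, 6, 7, 8}; □□(p → q) there: 1:F, 3:F, 4:F, 6:F, 7:F, 8:F. ✗
3: successors {1, 3, 6, 8}; □□(p → q) there: 1:F, 3:F, 6:F, 8:F. ✗
4: successors {1}; □□(p → q) there: 1:F. ✗
5: successors {1, 4, 5, 6, 8}; □□(p → q) there: 1:F, 4:F, 5:F, 6:F, 8:F. ✗
6: successors {1, 5, 8}; □□(p → q) there: 1:F, 5:F, 8:F. ✗
7: successors {3, 5, 7, 8}; □□(p → q) there: 3:F, 5:F, 7:F, 8:F. ✗
8: successors {4, 5, 8}; □□(p → q) there: 4:F, 5:F, 8:F. ✗
— 0 worlds.

7 and 0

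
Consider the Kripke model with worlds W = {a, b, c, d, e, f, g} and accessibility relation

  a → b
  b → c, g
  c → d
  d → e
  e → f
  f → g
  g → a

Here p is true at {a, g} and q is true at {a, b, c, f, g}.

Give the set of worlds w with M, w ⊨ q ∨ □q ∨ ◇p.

{a, b, c, e, f, g}

a: q is T, □q ∨ ◇p is T. ✓
b: q is T, □q ∨ ◇p is T. ✓
c: q is T, □q ∨ ◇p is F. ✓
d: q is F, □q ∨ ◇p is F. ✗
e: q is F, □q ∨ ◇p is T. ✓
f: q is T, □q ∨ ◇p is T. ✓
g: q is T, □q ∨ ◇p is T. ✓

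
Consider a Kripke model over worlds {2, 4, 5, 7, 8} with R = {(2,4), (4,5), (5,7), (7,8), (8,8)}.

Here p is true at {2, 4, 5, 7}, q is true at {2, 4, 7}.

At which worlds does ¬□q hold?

2: □q is T. ✗
4: □q is F. ✓
5: □q is T. ✗
7: □q is F. ✓
8: □q is F. ✓

{4, 7, 8}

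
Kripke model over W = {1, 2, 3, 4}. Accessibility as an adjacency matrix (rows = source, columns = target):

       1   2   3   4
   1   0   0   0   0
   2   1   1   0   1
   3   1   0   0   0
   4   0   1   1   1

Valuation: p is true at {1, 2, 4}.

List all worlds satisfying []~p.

{1}

1: no successors, so []~p holds vacuously. ✓
2: successors {1, 2, 4}; ~p there: 1:F, 2:F, 4:F. ✗
3: successors {1}; ~p there: 1:F. ✗
4: successors {2, 3, 4}; ~p there: 2:F, 3:T, 4:F. ✗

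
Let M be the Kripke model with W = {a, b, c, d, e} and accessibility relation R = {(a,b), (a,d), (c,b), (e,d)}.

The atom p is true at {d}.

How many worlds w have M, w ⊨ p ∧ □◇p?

a: p is F, □◇p is F. ✗
b: p is F, □◇p is T. ✗
c: p is F, □◇p is F. ✗
d: p is T, □◇p is T. ✓
e: p is F, □◇p is F. ✗
Satisfying worlds: {d}.

1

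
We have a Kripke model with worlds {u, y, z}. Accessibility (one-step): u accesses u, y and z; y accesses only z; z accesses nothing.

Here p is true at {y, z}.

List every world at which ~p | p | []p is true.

u: ~p is T, p | []p is F. ✓
y: ~p is F, p | []p is T. ✓
z: ~p is F, p | []p is T. ✓

{u, y, z}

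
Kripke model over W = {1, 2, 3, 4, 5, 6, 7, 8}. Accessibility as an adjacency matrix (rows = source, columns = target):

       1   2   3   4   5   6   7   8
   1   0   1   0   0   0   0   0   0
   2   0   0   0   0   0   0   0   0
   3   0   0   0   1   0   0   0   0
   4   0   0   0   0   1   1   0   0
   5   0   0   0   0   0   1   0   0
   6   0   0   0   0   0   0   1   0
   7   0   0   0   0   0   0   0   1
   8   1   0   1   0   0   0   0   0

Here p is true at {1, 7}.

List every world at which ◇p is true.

1: successors {2}; p there: 2:F. ✗
2: no successors, so ◇p fails. ✗
3: successors {4}; p there: 4:F. ✗
4: successors {5, 6}; p there: 5:F, 6:F. ✗
5: successors {6}; p there: 6:F. ✗
6: successors {7}; p there: 7:T. ✓
7: successors {8}; p there: 8:F. ✗
8: successors {1, 3}; p there: 1:T, 3:F. ✓

{6, 8}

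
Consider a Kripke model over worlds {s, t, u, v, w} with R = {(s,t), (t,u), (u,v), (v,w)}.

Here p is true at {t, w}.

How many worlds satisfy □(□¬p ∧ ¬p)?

2

s: successors {t}; □¬p ∧ ¬p there: t:F. ✗
t: successors {u}; □¬p ∧ ¬p there: u:T. ✓
u: successors {v}; □¬p ∧ ¬p there: v:F. ✗
v: successors {w}; □¬p ∧ ¬p there: w:F. ✗
w: no successors, so □(□¬p ∧ ¬p) holds vacuously. ✓
Satisfying worlds: {t, w}.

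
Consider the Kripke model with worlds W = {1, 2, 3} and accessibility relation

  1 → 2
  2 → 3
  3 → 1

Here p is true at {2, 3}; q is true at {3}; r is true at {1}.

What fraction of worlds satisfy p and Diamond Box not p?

1: p is F, Diamond Box not p is F. ✗
2: p is T, Diamond Box not p is T. ✓
3: p is T, Diamond Box not p is F. ✗
That's 1 of 3 worlds, so 1/3.

1/3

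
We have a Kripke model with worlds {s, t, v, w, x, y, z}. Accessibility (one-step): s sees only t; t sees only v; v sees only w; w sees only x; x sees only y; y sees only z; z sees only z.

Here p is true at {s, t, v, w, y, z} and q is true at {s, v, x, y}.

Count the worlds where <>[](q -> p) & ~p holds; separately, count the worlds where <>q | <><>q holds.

For <>[](q -> p) & ~p:
s: <>[](q -> p) is T, ~p is F. ✗
t: <>[](q -> p) is T, ~p is F. ✗
v: <>[](q -> p) is F, ~p is F. ✗
w: <>[](q -> p) is T, ~p is F. ✗
x: <>[](q -> p) is T, ~p is T. ✓
y: <>[](q -> p) is T, ~p is F. ✗
z: <>[](q -> p) is T, ~p is F. ✗
— 1 world.
For <>q | <><>q:
s: <>q is F, <><>q is T. ✓
t: <>q is T, <><>q is F. ✓
v: <>q is F, <><>q is T. ✓
w: <>q is T, <><>q is T. ✓
x: <>q is T, <><>q is F. ✓
y: <>q is F, <><>q is F. ✗
z: <>q is F, <><>q is F. ✗
— 5 worlds.

1 and 5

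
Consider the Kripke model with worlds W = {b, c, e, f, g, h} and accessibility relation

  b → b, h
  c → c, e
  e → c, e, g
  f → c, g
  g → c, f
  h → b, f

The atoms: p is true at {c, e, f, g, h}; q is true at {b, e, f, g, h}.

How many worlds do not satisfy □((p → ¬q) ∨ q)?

b: successors {b, h}; (p → ¬q) ∨ q there: b:T, h:T. ✓
c: successors {c, e}; (p → ¬q) ∨ q there: c:T, e:T. ✓
e: successors {c, e, g}; (p → ¬q) ∨ q there: c:T, e:T, g:T. ✓
f: successors {c, g}; (p → ¬q) ∨ q there: c:T, g:T. ✓
g: successors {c, f}; (p → ¬q) ∨ q there: c:T, f:T. ✓
h: successors {b, f}; (p → ¬q) ∨ q there: b:T, f:T. ✓
Satisfying worlds: {b, c, e, f, g, h}.
So □((p → ¬q) ∨ q) fails at the other 0 worlds.

0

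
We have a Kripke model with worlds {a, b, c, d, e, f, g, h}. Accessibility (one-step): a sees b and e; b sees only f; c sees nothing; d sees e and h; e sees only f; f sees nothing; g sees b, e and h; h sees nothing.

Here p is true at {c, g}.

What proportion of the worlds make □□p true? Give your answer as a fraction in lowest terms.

5/8

a: successors {b, e}; □p there: b:F, e:F. ✗
b: successors {f}; □p there: f:T. ✓
c: no successors, so □□p holds vacuously. ✓
d: successors {e, h}; □p there: e:F, h:T. ✗
e: successors {f}; □p there: f:T. ✓
f: no successors, so □□p holds vacuously. ✓
g: successors {b, e, h}; □p there: b:F, e:F, h:T. ✗
h: no successors, so □□p holds vacuously. ✓
That's 5 of 8 worlds, so 5/8.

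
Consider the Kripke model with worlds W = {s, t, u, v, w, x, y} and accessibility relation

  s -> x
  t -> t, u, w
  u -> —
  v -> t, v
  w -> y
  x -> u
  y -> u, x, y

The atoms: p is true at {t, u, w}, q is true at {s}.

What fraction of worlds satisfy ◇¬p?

s: successors {x}; ¬p there: x:T. ✓
t: successors {t, u, w}; ¬p there: t:F, u:F, w:F. ✗
u: no successors, so ◇¬p fails. ✗
v: successors {t, v}; ¬p there: t:F, v:T. ✓
w: successors {y}; ¬p there: y:T. ✓
x: successors {u}; ¬p there: u:F. ✗
y: successors {u, x, y}; ¬p there: u:F, x:T, y:T. ✓
That's 4 of 7 worlds, so 4/7.

4/7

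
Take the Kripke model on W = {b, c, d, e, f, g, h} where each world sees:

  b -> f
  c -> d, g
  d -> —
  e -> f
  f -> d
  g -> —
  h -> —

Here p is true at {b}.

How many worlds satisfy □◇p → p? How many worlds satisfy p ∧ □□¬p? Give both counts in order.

4 and 1

For □◇p → p:
b: □◇p is F, p is T. ✓
c: □◇p is F, p is F. ✓
d: □◇p is T, p is F. ✗
e: □◇p is F, p is F. ✓
f: □◇p is F, p is F. ✓
g: □◇p is T, p is F. ✗
h: □◇p is T, p is F. ✗
— 4 worlds.
For p ∧ □□¬p:
b: p is T, □□¬p is T. ✓
c: p is F, □□¬p is T. ✗
d: p is F, □□¬p is T. ✗
e: p is F, □□¬p is T. ✗
f: p is F, □□¬p is T. ✗
g: p is F, □□¬p is T. ✗
h: p is F, □□¬p is T. ✗
— 1 world.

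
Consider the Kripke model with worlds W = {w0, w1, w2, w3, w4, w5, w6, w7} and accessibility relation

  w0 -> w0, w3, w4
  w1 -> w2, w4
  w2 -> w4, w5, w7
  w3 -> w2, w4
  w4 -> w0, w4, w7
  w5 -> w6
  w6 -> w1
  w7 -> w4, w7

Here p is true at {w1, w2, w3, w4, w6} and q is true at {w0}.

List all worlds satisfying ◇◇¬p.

{w0, w1, w2, w3, w4, w7}

w0: successors {w0, w3, w4}; ◇¬p there: w0:T, w3:F, w4:T. ✓
w1: successors {w2, w4}; ◇¬p there: w2:T, w4:T. ✓
w2: successors {w4, w5, w7}; ◇¬p there: w4:T, w5:F, w7:T. ✓
w3: successors {w2, w4}; ◇¬p there: w2:T, w4:T. ✓
w4: successors {w0, w4, w7}; ◇¬p there: w0:T, w4:T, w7:T. ✓
w5: successors {w6}; ◇¬p there: w6:F. ✗
w6: successors {w1}; ◇¬p there: w1:F. ✗
w7: successors {w4, w7}; ◇¬p there: w4:T, w7:T. ✓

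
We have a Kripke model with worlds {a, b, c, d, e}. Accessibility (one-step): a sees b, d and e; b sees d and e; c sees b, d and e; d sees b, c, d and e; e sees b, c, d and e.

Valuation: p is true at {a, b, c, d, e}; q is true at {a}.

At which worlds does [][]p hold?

a: successors {b, d, e}; []p there: b:T, d:T, e:T. ✓
b: successors {d, e}; []p there: d:T, e:T. ✓
c: successors {b, d, e}; []p there: b:T, d:T, e:T. ✓
d: successors {b, c, d, e}; []p there: b:T, c:T, d:T, e:T. ✓
e: successors {b, c, d, e}; []p there: b:T, c:T, d:T, e:T. ✓

{a, b, c, d, e}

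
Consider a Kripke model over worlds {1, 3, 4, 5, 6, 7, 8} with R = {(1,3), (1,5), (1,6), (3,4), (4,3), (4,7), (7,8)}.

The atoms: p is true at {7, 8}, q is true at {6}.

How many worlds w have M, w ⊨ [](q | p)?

1: successors {3, 5, 6}; q | p there: 3:F, 5:F, 6:T. ✗
3: successors {4}; q | p there: 4:F. ✗
4: successors {3, 7}; q | p there: 3:F, 7:T. ✗
5: no successors, so [](q | p) holds vacuously. ✓
6: no successors, so [](q | p) holds vacuously. ✓
7: successors {8}; q | p there: 8:T. ✓
8: no successors, so [](q | p) holds vacuously. ✓
Satisfying worlds: {5, 6, 7, 8}.

4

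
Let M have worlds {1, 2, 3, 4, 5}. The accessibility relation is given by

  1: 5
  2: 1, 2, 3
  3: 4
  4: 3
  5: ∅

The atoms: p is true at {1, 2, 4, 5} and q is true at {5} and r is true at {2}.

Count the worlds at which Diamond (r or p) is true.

3

1: successors {5}; r or p there: 5:T. ✓
2: successors {1, 2, 3}; r or p there: 1:T, 2:T, 3:F. ✓
3: successors {4}; r or p there: 4:T. ✓
4: successors {3}; r or p there: 3:F. ✗
5: no successors, so Diamond (r or p) fails. ✗
Satisfying worlds: {1, 2, 3}.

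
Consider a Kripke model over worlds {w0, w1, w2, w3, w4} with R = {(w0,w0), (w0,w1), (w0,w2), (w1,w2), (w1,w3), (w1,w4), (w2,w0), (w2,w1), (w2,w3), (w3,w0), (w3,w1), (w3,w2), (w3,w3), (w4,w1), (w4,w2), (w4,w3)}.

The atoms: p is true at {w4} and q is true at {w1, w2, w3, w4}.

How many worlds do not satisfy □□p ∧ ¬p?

5

w0: □□p is F, ¬p is T. ✗
w1: □□p is F, ¬p is T. ✗
w2: □□p is F, ¬p is T. ✗
w3: □□p is F, ¬p is T. ✗
w4: □□p is F, ¬p is F. ✗
Satisfying worlds: ∅.
So □□p ∧ ¬p fails at the other 5 worlds.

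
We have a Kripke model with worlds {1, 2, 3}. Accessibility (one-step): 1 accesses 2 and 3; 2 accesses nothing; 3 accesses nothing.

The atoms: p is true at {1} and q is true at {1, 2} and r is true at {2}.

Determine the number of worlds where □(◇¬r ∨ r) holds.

1: successors {2, 3}; ◇¬r ∨ r there: 2:T, 3:F. ✗
2: no successors, so □(◇¬r ∨ r) holds vacuously. ✓
3: no successors, so □(◇¬r ∨ r) holds vacuously. ✓
Satisfying worlds: {2, 3}.

2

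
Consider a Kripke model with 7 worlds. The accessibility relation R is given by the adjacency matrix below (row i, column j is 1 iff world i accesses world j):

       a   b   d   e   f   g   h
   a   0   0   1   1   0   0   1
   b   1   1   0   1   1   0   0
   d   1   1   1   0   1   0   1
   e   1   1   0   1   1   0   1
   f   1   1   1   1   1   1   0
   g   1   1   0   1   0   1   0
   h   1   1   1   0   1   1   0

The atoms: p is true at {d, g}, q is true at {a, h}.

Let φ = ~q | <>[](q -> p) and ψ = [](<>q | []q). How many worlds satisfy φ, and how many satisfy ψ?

5 and 7

For ~q | <>[](q -> p):
a: ~q is F, <>[](q -> p) is F. ✗
b: ~q is T, <>[](q -> p) is F. ✓
d: ~q is T, <>[](q -> p) is F. ✓
e: ~q is T, <>[](q -> p) is F. ✓
f: ~q is T, <>[](q -> p) is F. ✓
g: ~q is T, <>[](q -> p) is F. ✓
h: ~q is F, <>[](q -> p) is F. ✗
— 5 worlds.
For [](<>q | []q):
a: successors {d, e, h}; <>q | []q there: d:T, e:T, h:T. ✓
b: successors {a, b, e, f}; <>q | []q there: a:T, b:T, e:T, f:T. ✓
d: successors {a, b, d, f, h}; <>q | []q there: a:T, b:T, d:T, f:T, h:T. ✓
e: successors {a, b, e, f, h}; <>q | []q there: a:T, b:T, e:T, f:T, h:T. ✓
f: successors {a, b, d, e, f, g}; <>q | []q there: a:T, b:T, d:T, e:T, f:T, g:T. ✓
g: successors {a, b, e, g}; <>q | []q there: a:T, b:T, e:T, g:T. ✓
h: successors {a, b, d, f, g}; <>q | []q there: a:T, b:T, d:T, f:T, g:T. ✓
— 7 worlds.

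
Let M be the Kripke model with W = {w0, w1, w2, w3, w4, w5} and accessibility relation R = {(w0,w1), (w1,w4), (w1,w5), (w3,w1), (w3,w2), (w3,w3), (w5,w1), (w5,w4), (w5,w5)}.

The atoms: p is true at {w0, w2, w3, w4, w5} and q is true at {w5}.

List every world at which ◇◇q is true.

w0: successors {w1}; ◇q there: w1:T. ✓
w1: successors {w4, w5}; ◇q there: w4:F, w5:T. ✓
w2: no successors, so ◇◇q fails. ✗
w3: successors {w1, w2, w3}; ◇q there: w1:T, w2:F, w3:F. ✓
w4: no successors, so ◇◇q fails. ✗
w5: successors {w1, w4, w5}; ◇q there: w1:T, w4:F, w5:T. ✓

{w0, w1, w3, w5}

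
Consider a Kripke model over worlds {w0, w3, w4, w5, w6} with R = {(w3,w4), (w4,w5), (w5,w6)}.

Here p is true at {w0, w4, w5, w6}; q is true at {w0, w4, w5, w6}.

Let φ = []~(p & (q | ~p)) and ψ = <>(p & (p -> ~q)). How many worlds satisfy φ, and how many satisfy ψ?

For []~(p & (q | ~p)):
w0: no successors, so []~(p & (q | ~p)) holds vacuously. ✓
w3: successors {w4}; ~(p & (q | ~p)) there: w4:F. ✗
w4: successors {w5}; ~(p & (q | ~p)) there: w5:F. ✗
w5: successors {w6}; ~(p & (q | ~p)) there: w6:F. ✗
w6: no successors, so []~(p & (q | ~p)) holds vacuously. ✓
— 2 worlds.
For <>(p & (p -> ~q)):
w0: no successors, so <>(p & (p -> ~q)) fails. ✗
w3: successors {w4}; p & (p -> ~q) there: w4:F. ✗
w4: successors {w5}; p & (p -> ~q) there: w5:F. ✗
w5: successors {w6}; p & (p -> ~q) there: w6:F. ✗
w6: no successors, so <>(p & (p -> ~q)) fails. ✗
— 0 worlds.

2 and 0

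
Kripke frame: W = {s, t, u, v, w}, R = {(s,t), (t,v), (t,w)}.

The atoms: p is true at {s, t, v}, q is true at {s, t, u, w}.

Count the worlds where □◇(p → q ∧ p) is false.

s: successors {t}; ◇(p → q ∧ p) there: t:T. ✓
t: successors {v, w}; ◇(p → q ∧ p) there: v:F, w:F. ✗
u: no successors, so □◇(p → q ∧ p) holds vacuously. ✓
v: no successors, so □◇(p → q ∧ p) holds vacuously. ✓
w: no successors, so □◇(p → q ∧ p) holds vacuously. ✓
Satisfying worlds: {s, u, v, w}.
So □◇(p → q ∧ p) fails at the other 1 world.

1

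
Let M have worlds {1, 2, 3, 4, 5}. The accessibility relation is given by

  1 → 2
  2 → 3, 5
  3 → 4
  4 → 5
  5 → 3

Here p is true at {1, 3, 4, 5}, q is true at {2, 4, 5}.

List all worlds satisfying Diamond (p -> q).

1: successors {2}; p -> q there: 2:T. ✓
2: successors {3, 5}; p -> q there: 3:F, 5:T. ✓
3: successors {4}; p -> q there: 4:T. ✓
4: successors {5}; p -> q there: 5:T. ✓
5: successors {3}; p -> q there: 3:F. ✗

{1, 2, 3, 4}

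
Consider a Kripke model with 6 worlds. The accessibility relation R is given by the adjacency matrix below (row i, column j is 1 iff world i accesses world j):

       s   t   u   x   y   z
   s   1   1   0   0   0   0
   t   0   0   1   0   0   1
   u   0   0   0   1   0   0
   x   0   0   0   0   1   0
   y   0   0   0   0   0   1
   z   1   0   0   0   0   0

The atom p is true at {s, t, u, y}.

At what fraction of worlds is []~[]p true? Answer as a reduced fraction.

s: successors {s, t}; ~[]p there: s:F, t:T. ✗
t: successors {u, z}; ~[]p there: u:T, z:F. ✗
u: successors {x}; ~[]p there: x:F. ✗
x: successors {y}; ~[]p there: y:T. ✓
y: successors {z}; ~[]p there: z:F. ✗
z: successors {s}; ~[]p there: s:F. ✗
That's 1 of 6 worlds, so 1/6.

1/6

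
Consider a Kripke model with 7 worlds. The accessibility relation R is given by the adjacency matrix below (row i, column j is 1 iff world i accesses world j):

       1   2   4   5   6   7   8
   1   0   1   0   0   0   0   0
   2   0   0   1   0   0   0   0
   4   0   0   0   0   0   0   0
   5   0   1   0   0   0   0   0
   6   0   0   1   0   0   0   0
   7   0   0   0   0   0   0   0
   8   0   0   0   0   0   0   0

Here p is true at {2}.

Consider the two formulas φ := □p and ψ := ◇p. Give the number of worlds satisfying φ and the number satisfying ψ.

5 and 2

For □p:
1: successors {2}; p there: 2:T. ✓
2: successors {4}; p there: 4:F. ✗
4: no successors, so □p holds vacuously. ✓
5: successors {2}; p there: 2:T. ✓
6: successors {4}; p there: 4:F. ✗
7: no successors, so □p holds vacuously. ✓
8: no successors, so □p holds vacuously. ✓
— 5 worlds.
For ◇p:
1: successors {2}; p there: 2:T. ✓
2: successors {4}; p there: 4:F. ✗
4: no successors, so ◇p fails. ✗
5: successors {2}; p there: 2:T. ✓
6: successors {4}; p there: 4:F. ✗
7: no successors, so ◇p fails. ✗
8: no successors, so ◇p fails. ✗
— 2 worlds.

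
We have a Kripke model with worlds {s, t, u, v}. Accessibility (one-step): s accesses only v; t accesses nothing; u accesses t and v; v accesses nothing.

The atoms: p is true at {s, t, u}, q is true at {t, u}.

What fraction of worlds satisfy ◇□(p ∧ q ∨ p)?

1/2

s: successors {v}; □(p ∧ q ∨ p) there: v:T. ✓
t: no successors, so ◇□(p ∧ q ∨ p) fails. ✗
u: successors {t, v}; □(p ∧ q ∨ p) there: t:T, v:T. ✓
v: no successors, so ◇□(p ∧ q ∨ p) fails. ✗
That's 2 of 4 worlds, so 2/4 = 1/2.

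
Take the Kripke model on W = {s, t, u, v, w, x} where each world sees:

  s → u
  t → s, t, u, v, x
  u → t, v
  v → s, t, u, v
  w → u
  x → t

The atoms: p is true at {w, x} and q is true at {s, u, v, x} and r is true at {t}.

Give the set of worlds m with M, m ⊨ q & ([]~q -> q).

{s, u, v, x}

s: q is T, []~q -> q is T. ✓
t: q is F, []~q -> q is T. ✗
u: q is T, []~q -> q is T. ✓
v: q is T, []~q -> q is T. ✓
w: q is F, []~q -> q is T. ✗
x: q is T, []~q -> q is T. ✓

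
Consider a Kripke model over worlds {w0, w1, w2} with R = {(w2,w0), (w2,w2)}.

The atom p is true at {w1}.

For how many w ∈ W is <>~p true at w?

w0: no successors, so <>~p fails. ✗
w1: no successors, so <>~p fails. ✗
w2: successors {w0, w2}; ~p there: w0:T, w2:T. ✓
Satisfying worlds: {w2}.

1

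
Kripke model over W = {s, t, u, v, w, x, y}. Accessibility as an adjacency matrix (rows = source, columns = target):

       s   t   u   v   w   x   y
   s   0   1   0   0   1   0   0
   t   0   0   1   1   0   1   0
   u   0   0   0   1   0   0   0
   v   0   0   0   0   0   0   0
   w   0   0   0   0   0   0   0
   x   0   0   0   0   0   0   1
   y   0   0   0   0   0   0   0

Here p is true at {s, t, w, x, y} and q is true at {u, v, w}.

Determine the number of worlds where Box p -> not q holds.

s: Box p is T, not q is T. ✓
t: Box p is F, not q is T. ✓
u: Box p is F, not q is F. ✓
v: Box p is T, not q is F. ✗
w: Box p is T, not q is F. ✗
x: Box p is T, not q is T. ✓
y: Box p is T, not q is T. ✓
Satisfying worlds: {s, t, u, x, y}.

5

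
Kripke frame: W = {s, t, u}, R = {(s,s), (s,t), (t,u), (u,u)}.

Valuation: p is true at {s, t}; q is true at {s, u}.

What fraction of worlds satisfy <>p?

s: successors {s, t}; p there: s:T, t:T. ✓
t: successors {u}; p there: u:F. ✗
u: successors {u}; p there: u:F. ✗
That's 1 of 3 worlds, so 1/3.

1/3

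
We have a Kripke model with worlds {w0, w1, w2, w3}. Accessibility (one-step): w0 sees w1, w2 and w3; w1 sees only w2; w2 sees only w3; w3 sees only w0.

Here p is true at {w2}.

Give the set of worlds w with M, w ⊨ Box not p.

w0: successors {w1, w2, w3}; not p there: w1:T, w2:F, w3:T. ✗
w1: successors {w2}; not p there: w2:F. ✗
w2: successors {w3}; not p there: w3:T. ✓
w3: successors {w0}; not p there: w0:T. ✓

{w2, w3}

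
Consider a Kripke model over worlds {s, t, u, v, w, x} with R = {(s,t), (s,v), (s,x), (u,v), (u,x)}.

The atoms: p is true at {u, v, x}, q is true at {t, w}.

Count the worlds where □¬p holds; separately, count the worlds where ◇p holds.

4 and 2

For □¬p:
s: successors {t, v, x}; ¬p there: t:T, v:F, x:F. ✗
t: no successors, so □¬p holds vacuously. ✓
u: successors {v, x}; ¬p there: v:F, x:F. ✗
v: no successors, so □¬p holds vacuously. ✓
w: no successors, so □¬p holds vacuously. ✓
x: no successors, so □¬p holds vacuously. ✓
— 4 worlds.
For ◇p:
s: successors {t, v, x}; p there: t:F, v:T, x:T. ✓
t: no successors, so ◇p fails. ✗
u: successors {v, x}; p there: v:T, x:T. ✓
v: no successors, so ◇p fails. ✗
w: no successors, so ◇p fails. ✗
x: no successors, so ◇p fails. ✗
— 2 worlds.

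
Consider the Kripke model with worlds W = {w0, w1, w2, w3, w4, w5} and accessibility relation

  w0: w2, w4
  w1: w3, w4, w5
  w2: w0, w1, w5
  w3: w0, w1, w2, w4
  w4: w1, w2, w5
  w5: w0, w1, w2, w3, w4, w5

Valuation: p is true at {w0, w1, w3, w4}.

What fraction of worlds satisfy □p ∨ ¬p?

w0: □p is F, ¬p is F. ✗
w1: □p is F, ¬p is F. ✗
w2: □p is F, ¬p is T. ✓
w3: □p is F, ¬p is F. ✗
w4: □p is F, ¬p is F. ✗
w5: □p is F, ¬p is T. ✓
That's 2 of 6 worlds, so 2/6 = 1/3.

1/3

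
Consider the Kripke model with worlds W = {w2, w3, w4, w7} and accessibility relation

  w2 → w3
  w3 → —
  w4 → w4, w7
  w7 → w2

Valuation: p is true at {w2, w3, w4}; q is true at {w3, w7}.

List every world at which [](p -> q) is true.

w2: successors {w3}; p -> q there: w3:T. ✓
w3: no successors, so [](p -> q) holds vacuously. ✓
w4: successors {w4, w7}; p -> q there: w4:F, w7:T. ✗
w7: successors {w2}; p -> q there: w2:F. ✗

{w2, w3}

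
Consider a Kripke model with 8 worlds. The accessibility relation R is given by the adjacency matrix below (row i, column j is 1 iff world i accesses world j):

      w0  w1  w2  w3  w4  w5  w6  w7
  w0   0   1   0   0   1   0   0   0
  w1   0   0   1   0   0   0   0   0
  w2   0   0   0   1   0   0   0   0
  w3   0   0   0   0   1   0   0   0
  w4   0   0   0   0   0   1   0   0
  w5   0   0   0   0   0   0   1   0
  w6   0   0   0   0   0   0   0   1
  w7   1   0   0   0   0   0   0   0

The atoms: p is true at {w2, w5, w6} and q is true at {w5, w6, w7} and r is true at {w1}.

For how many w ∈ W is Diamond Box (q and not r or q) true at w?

4

w0: successors {w1, w4}; Box (q and not r or q) there: w1:F, w4:T. ✓
w1: successors {w2}; Box (q and not r or q) there: w2:F. ✗
w2: successors {w3}; Box (q and not r or q) there: w3:F. ✗
w3: successors {w4}; Box (q and not r or q) there: w4:T. ✓
w4: successors {w5}; Box (q and not r or q) there: w5:T. ✓
w5: successors {w6}; Box (q and not r or q) there: w6:T. ✓
w6: successors {w7}; Box (q and not r or q) there: w7:F. ✗
w7: successors {w0}; Box (q and not r or q) there: w0:F. ✗
Satisfying worlds: {w0, w3, w4, w5}.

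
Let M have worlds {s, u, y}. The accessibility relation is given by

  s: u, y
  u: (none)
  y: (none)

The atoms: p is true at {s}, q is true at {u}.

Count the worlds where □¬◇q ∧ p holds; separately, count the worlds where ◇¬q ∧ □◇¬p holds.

For □¬◇q ∧ p:
s: □¬◇q is T, p is T. ✓
u: □¬◇q is T, p is F. ✗
y: □¬◇q is T, p is F. ✗
— 1 world.
For ◇¬q ∧ □◇¬p:
s: ◇¬q is T, □◇¬p is F. ✗
u: ◇¬q is F, □◇¬p is T. ✗
y: ◇¬q is F, □◇¬p is T. ✗
— 0 worlds.

1 and 0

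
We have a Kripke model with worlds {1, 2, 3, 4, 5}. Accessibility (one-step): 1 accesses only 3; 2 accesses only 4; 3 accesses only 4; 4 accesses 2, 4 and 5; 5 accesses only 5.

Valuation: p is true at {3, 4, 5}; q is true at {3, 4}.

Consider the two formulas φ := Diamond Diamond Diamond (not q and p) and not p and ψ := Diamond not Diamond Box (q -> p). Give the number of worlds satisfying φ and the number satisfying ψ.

2 and 0

For Diamond Diamond Diamond (not q and p) and not p:
1: Diamond Diamond Diamond (not q and p) is T, not p is T. ✓
2: Diamond Diamond Diamond (not q and p) is T, not p is T. ✓
3: Diamond Diamond Diamond (not q and p) is T, not p is F. ✗
4: Diamond Diamond Diamond (not q and p) is T, not p is F. ✗
5: Diamond Diamond Diamond (not q and p) is T, not p is F. ✗
— 2 worlds.
For Diamond not Diamond Box (q -> p):
1: successors {3}; not Diamond Box (q -> p) there: 3:F. ✗
2: successors {4}; not Diamond Box (q -> p) there: 4:F. ✗
3: successors {4}; not Diamond Box (q -> p) there: 4:F. ✗
4: successors {2, 4, 5}; not Diamond Box (q -> p) there: 2:F, 4:F, 5:F. ✗
5: successors {5}; not Diamond Box (q -> p) there: 5:F. ✗
— 0 worlds.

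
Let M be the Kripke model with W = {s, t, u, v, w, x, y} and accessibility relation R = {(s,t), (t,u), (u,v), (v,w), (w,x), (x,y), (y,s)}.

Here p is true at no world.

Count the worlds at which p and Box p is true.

s: p is F, Box p is F. ✗
t: p is F, Box p is F. ✗
u: p is F, Box p is F. ✗
v: p is F, Box p is F. ✗
w: p is F, Box p is F. ✗
x: p is F, Box p is F. ✗
y: p is F, Box p is F. ✗
Satisfying worlds: ∅.

0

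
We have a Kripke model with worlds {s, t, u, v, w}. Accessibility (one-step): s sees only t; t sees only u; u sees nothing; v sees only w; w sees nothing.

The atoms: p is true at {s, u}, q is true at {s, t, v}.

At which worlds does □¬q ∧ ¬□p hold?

{v}

s: □¬q is F, ¬□p is T. ✗
t: □¬q is T, ¬□p is F. ✗
u: □¬q is T, ¬□p is F. ✗
v: □¬q is T, ¬□p is T. ✓
w: □¬q is T, ¬□p is F. ✗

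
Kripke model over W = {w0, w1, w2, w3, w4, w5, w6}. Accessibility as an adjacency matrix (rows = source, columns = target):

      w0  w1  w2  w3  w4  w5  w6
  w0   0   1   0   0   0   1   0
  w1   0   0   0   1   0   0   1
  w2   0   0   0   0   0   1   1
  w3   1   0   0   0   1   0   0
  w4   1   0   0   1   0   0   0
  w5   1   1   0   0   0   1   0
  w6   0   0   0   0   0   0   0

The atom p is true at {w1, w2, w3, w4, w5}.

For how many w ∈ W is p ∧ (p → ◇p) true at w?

5

w0: p is F, p → ◇p is T. ✗
w1: p is T, p → ◇p is T. ✓
w2: p is T, p → ◇p is T. ✓
w3: p is T, p → ◇p is T. ✓
w4: p is T, p → ◇p is T. ✓
w5: p is T, p → ◇p is T. ✓
w6: p is F, p → ◇p is T. ✗
Satisfying worlds: {w1, w2, w3, w4, w5}.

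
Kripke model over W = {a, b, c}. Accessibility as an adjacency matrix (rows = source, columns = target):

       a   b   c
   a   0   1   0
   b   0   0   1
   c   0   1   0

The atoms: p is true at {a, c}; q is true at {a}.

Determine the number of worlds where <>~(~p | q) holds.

1

a: successors {b}; ~(~p | q) there: b:F. ✗
b: successors {c}; ~(~p | q) there: c:T. ✓
c: successors {b}; ~(~p | q) there: b:F. ✗
Satisfying worlds: {b}.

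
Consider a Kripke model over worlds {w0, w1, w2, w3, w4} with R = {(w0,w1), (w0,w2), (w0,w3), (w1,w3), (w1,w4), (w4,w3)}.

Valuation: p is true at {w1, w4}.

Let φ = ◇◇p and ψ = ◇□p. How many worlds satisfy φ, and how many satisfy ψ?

1 and 3

For ◇◇p:
w0: successors {w1, w2, w3}; ◇p there: w1:T, w2:F, w3:F. ✓
w1: successors {w3, w4}; ◇p there: w3:F, w4:F. ✗
w2: no successors, so ◇◇p fails. ✗
w3: no successors, so ◇◇p fails. ✗
w4: successors {w3}; ◇p there: w3:F. ✗
— 1 world.
For ◇□p:
w0: successors {w1, w2, w3}; □p there: w1:F, w2:T, w3:T. ✓
w1: successors {w3, w4}; □p there: w3:T, w4:F. ✓
w2: no successors, so ◇□p fails. ✗
w3: no successors, so ◇□p fails. ✗
w4: successors {w3}; □p there: w3:T. ✓
— 3 worlds.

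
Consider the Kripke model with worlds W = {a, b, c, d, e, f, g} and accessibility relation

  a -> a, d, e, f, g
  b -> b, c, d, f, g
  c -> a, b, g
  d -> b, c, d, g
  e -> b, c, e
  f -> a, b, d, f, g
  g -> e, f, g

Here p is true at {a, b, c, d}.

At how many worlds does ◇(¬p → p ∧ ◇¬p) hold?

a: successors {a, d, e, f, g}; ¬p → p ∧ ◇¬p there: a:T, d:T, e:F, f:F, g:F. ✓
b: successors {b, c, d, f, g}; ¬p → p ∧ ◇¬p there: b:T, c:T, d:T, f:F, g:F. ✓
c: successors {a, b, g}; ¬p → p ∧ ◇¬p there: a:T, b:T, g:F. ✓
d: successors {b, c, d, g}; ¬p → p ∧ ◇¬p there: b:T, c:T, d:T, g:F. ✓
e: successors {b, c, e}; ¬p → p ∧ ◇¬p there: b:T, c:T, e:F. ✓
f: successors {a, b, d, f, g}; ¬p → p ∧ ◇¬p there: a:T, b:T, d:T, f:F, g:F. ✓
g: successors {e, f, g}; ¬p → p ∧ ◇¬p there: e:F, f:F, g:F. ✗
Satisfying worlds: {a, b, c, d, e, f}.

6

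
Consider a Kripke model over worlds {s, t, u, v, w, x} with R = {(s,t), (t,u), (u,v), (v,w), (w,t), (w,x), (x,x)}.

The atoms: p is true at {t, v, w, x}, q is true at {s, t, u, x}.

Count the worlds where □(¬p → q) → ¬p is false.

s: □(¬p → q) is T, ¬p is T. ✓
t: □(¬p → q) is T, ¬p is F. ✗
u: □(¬p → q) is T, ¬p is T. ✓
v: □(¬p → q) is T, ¬p is F. ✗
w: □(¬p → q) is T, ¬p is F. ✗
x: □(¬p → q) is T, ¬p is F. ✗
Satisfying worlds: {s, u}.
So □(¬p → q) → ¬p fails at the other 4 worlds.

4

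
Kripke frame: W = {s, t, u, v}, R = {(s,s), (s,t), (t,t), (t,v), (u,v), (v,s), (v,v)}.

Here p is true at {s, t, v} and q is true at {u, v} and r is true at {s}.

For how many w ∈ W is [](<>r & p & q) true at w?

s: successors {s, t}; <>r & p & q there: s:F, t:F. ✗
t: successors {t, v}; <>r & p & q there: t:F, v:T. ✗
u: successors {v}; <>r & p & q there: v:T. ✓
v: successors {s, v}; <>r & p & q there: s:F, v:T. ✗
Satisfying worlds: {u}.

1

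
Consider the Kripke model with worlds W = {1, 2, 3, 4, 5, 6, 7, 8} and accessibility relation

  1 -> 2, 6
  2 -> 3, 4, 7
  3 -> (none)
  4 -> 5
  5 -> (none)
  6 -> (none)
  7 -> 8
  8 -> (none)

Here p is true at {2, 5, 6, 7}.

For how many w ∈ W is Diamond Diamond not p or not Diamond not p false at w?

1: Diamond Diamond not p is T, not Diamond not p is T. ✓
2: Diamond Diamond not p is T, not Diamond not p is F. ✓
3: Diamond Diamond not p is F, not Diamond not p is T. ✓
4: Diamond Diamond not p is F, not Diamond not p is T. ✓
5: Diamond Diamond not p is F, not Diamond not p is T. ✓
6: Diamond Diamond not p is F, not Diamond not p is T. ✓
7: Diamond Diamond not p is F, not Diamond not p is F. ✗
8: Diamond Diamond not p is F, not Diamond not p is T. ✓
Satisfying worlds: {1, 2, 3, 4, 5, 6, 8}.
So Diamond Diamond not p or not Diamond not p fails at the other 1 world.

1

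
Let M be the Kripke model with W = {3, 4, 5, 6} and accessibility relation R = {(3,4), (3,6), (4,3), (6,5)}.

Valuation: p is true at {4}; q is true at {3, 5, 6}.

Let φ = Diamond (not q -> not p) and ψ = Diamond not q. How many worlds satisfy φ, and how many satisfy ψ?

3 and 1

For Diamond (not q -> not p):
3: successors {4, 6}; not q -> not p there: 4:F, 6:T. ✓
4: successors {3}; not q -> not p there: 3:T. ✓
5: no successors, so Diamond (not q -> not p) fails. ✗
6: successors {5}; not q -> not p there: 5:T. ✓
— 3 worlds.
For Diamond not q:
3: successors {4, 6}; not q there: 4:T, 6:F. ✓
4: successors {3}; not q there: 3:F. ✗
5: no successors, so Diamond not q fails. ✗
6: successors {5}; not q there: 5:F. ✗
— 1 world.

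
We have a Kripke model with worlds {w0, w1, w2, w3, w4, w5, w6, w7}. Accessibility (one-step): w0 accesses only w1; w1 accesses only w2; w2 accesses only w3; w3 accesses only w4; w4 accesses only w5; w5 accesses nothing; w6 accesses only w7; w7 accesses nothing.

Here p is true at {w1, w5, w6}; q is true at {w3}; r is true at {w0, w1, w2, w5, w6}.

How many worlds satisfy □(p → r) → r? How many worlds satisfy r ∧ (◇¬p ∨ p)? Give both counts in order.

For □(p → r) → r:
w0: □(p → r) is T, r is T. ✓
w1: □(p → r) is T, r is T. ✓
w2: □(p → r) is T, r is T. ✓
w3: □(p → r) is T, r is F. ✗
w4: □(p → r) is T, r is F. ✗
w5: □(p → r) is T, r is T. ✓
w6: □(p → r) is T, r is T. ✓
w7: □(p → r) is T, r is F. ✗
— 5 worlds.
For r ∧ (◇¬p ∨ p):
w0: r is T, ◇¬p ∨ p is F. ✗
w1: r is T, ◇¬p ∨ p is T. ✓
w2: r is T, ◇¬p ∨ p is T. ✓
w3: r is F, ◇¬p ∨ p is T. ✗
w4: r is F, ◇¬p ∨ p is F. ✗
w5: r is T, ◇¬p ∨ p is T. ✓
w6: r is T, ◇¬p ∨ p is T. ✓
w7: r is F, ◇¬p ∨ p is F. ✗
— 4 worlds.

5 and 4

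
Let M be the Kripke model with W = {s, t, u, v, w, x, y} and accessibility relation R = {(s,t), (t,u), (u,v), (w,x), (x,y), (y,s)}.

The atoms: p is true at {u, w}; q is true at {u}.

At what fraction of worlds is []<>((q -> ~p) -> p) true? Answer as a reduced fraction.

2/7

s: successors {t}; <>((q -> ~p) -> p) there: t:T. ✓
t: successors {u}; <>((q -> ~p) -> p) there: u:F. ✗
u: successors {v}; <>((q -> ~p) -> p) there: v:F. ✗
v: no successors, so []<>((q -> ~p) -> p) holds vacuously. ✓
w: successors {x}; <>((q -> ~p) -> p) there: x:F. ✗
x: successors {y}; <>((q -> ~p) -> p) there: y:F. ✗
y: successors {s}; <>((q -> ~p) -> p) there: s:F. ✗
That's 2 of 7 worlds, so 2/7.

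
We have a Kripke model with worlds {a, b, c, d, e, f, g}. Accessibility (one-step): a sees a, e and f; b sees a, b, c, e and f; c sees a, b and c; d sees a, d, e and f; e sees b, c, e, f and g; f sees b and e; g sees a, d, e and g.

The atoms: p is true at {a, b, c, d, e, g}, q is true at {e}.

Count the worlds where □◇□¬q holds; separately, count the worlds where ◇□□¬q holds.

1 and 0

For □◇□¬q:
a: successors {a, e, f}; ◇□¬q there: a:F, e:T, f:F. ✗
b: successors {a, b, c, e, f}; ◇□¬q there: a:F, b:T, c:T, e:T, f:F. ✗
c: successors {a, b, c}; ◇□¬q there: a:F, b:T, c:T. ✗
d: successors {a, d, e, f}; ◇□¬q there: a:F, d:F, e:T, f:F. ✗
e: successors {b, c, e, f, g}; ◇□¬q there: b:T, c:T, e:T, f:F, g:F. ✗
f: successors {b, e}; ◇□¬q there: b:T, e:T. ✓
g: successors {a, d, e, g}; ◇□¬q there: a:F, d:F, e:T, g:F. ✗
— 1 world.
For ◇□□¬q:
a: successors {a, e, f}; □□¬q there: a:F, e:F, f:F. ✗
b: successors {a, b, c, e, f}; □□¬q there: a:F, b:F, c:F, e:F, f:F. ✗
c: successors {a, b, c}; □□¬q there: a:F, b:F, c:F. ✗
d: successors {a, d, e, f}; □□¬q there: a:F, d:F, e:F, f:F. ✗
e: successors {b, c, e, f, g}; □□¬q there: b:F, c:F, e:F, f:F, g:F. ✗
f: successors {b, e}; □□¬q there: b:F, e:F. ✗
g: successors {a, d, e, g}; □□¬q there: a:F, d:F, e:F, g:F. ✗
— 0 worlds.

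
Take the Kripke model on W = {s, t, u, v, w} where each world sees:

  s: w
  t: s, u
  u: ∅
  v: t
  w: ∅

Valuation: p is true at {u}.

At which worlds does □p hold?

{u, w}

s: successors {w}; p there: w:F. ✗
t: successors {s, u}; p there: s:F, u:T. ✗
u: no successors, so □p holds vacuously. ✓
v: successors {t}; p there: t:F. ✗
w: no successors, so □p holds vacuously. ✓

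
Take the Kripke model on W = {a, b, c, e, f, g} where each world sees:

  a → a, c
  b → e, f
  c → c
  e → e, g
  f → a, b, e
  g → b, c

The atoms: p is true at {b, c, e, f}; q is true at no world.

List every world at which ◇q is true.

a: successors {a, c}; q there: a:F, c:F. ✗
b: successors {e, f}; q there: e:F, f:F. ✗
c: successors {c}; q there: c:F. ✗
e: successors {e, g}; q there: e:F, g:F. ✗
f: successors {a, b, e}; q there: a:F, b:F, e:F. ✗
g: successors {b, c}; q there: b:F, c:F. ✗

∅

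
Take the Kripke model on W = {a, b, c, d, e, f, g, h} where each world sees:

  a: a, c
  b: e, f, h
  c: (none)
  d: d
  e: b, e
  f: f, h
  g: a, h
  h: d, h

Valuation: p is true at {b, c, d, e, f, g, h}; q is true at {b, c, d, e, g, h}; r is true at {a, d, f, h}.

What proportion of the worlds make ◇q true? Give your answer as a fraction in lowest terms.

a: successors {a, c}; q there: a:F, c:T. ✓
b: successors {e, f, h}; q there: e:T, f:F, h:T. ✓
c: no successors, so ◇q fails. ✗
d: successors {d}; q there: d:T. ✓
e: successors {b, e}; q there: b:T, e:T. ✓
f: successors {f, h}; q there: f:F, h:T. ✓
g: successors {a, h}; q there: a:F, h:T. ✓
h: successors {d, h}; q there: d:T, h:T. ✓
That's 7 of 8 worlds, so 7/8.

7/8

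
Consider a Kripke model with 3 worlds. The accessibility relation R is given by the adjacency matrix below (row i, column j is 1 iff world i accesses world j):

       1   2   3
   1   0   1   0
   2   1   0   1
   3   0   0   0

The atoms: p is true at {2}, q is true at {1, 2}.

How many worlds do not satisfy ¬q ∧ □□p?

2

1: ¬q is F, □□p is F. ✗
2: ¬q is F, □□p is T. ✗
3: ¬q is T, □□p is T. ✓
Satisfying worlds: {3}.
So ¬q ∧ □□p fails at the other 2 worlds.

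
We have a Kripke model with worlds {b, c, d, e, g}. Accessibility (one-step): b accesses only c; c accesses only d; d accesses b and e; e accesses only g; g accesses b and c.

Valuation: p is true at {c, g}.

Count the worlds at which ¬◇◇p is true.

2

b: ◇◇p is F. ✓
c: ◇◇p is F. ✓
d: ◇◇p is T. ✗
e: ◇◇p is T. ✗
g: ◇◇p is T. ✗
Satisfying worlds: {b, c}.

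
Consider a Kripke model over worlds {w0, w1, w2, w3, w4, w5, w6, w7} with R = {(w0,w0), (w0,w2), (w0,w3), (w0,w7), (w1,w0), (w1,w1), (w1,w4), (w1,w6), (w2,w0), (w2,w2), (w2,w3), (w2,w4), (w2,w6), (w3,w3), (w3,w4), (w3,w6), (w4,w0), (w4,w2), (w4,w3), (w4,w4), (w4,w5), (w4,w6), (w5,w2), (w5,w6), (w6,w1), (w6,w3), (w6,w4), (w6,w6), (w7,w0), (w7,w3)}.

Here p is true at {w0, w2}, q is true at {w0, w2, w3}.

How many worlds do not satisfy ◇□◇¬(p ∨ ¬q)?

w0: successors {w0, w2, w3, w7}; □◇¬(p ∨ ¬q) there: w0:T, w2:T, w3:T, w7:T. ✓
w1: successors {w0, w1, w4, w6}; □◇¬(p ∨ ¬q) there: w0:T, w1:F, w4:F, w6:F. ✓
w2: successors {w0, w2, w3, w4, w6}; □◇¬(p ∨ ¬q) there: w0:T, w2:T, w3:T, w4:F, w6:F. ✓
w3: successors {w3, w4, w6}; □◇¬(p ∨ ¬q) there: w3:T, w4:F, w6:F. ✓
w4: successors {w0, w2, w3, w4, w5, w6}; □◇¬(p ∨ ¬q) there: w0:T, w2:T, w3:T, w4:F, w5:T, w6:F. ✓
w5: successors {w2, w6}; □◇¬(p ∨ ¬q) there: w2:T, w6:F. ✓
w6: successors {w1, w3, w4, w6}; □◇¬(p ∨ ¬q) there: w1:F, w3:T, w4:F, w6:F. ✓
w7: successors {w0, w3}; □◇¬(p ∨ ¬q) there: w0:T, w3:T. ✓
Satisfying worlds: {w0, w1, w2, w3, w4, w5, w6, w7}.
So ◇□◇¬(p ∨ ¬q) fails at the other 0 worlds.

0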